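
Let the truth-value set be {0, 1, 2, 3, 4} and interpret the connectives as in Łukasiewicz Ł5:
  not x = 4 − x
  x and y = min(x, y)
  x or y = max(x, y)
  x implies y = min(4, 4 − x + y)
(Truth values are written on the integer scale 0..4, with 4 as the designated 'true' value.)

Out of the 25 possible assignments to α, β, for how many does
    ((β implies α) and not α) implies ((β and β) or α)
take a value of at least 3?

value 4: 20 assignments (counts)
value 3: 1 assignment (counts)
value 2: 3 assignments
value 0: 1 assignment
So 21 of the 25 assignments meet the threshold.

21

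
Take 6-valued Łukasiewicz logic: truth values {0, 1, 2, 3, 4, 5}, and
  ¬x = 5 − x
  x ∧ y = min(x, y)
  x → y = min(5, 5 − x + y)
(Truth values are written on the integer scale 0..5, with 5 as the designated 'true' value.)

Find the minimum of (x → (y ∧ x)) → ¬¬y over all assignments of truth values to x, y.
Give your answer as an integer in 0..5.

Take x = 0, y = 0:
y ∧ x = 0 ∧ 0 = 0
x → (y ∧ x) = 0 → 0 = 5
¬y = ¬0 = 5
¬¬y = ¬5 = 0
(x → (y ∧ x)) → ¬¬y = 5 → 0 = 0
No assignment yields a value below 0, so this is the minimum.

0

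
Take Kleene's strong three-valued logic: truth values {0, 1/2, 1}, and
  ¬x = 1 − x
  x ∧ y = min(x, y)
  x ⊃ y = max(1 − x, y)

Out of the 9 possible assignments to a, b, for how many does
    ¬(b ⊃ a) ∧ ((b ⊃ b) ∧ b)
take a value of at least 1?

1

a = 0, b = 0 ↦ 0  <
a = 0, b = 1/2 ↦ 1/2  <
a = 0, b = 1 ↦ 1  ≥
a = 1/2, b = 0 ↦ 0  <
a = 1/2, b = 1/2 ↦ 1/2  <
a = 1/2, b = 1 ↦ 1/2  <
a = 1, b = 0 ↦ 0  <
a = 1, b = 1/2 ↦ 0  <
a = 1, b = 1 ↦ 0  <
So 1 of the 9 assignments meets the threshold.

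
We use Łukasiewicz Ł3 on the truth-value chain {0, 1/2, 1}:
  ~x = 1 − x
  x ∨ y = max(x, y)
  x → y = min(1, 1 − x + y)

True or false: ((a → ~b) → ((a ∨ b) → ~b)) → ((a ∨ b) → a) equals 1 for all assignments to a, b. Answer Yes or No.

No

Counterexample: take a = 0, b = 1/2.
~b = ~1/2 = 1/2
a → ~b = 0 → 1/2 = 1
a ∨ b = 0 ∨ 1/2 = 1/2
(a ∨ b) → ~b = 1/2 → 1/2 = 1
(a → ~b) → ((a ∨ b) → ~b) = 1 → 1 = 1
(a ∨ b) → a = 1/2 → 0 = 1/2
((a → ~b) → ((a ∨ b) → ~b)) → ((a ∨ b) → a) = 1 → 1/2 = 1/2
This gives 1/2 ≠ 1.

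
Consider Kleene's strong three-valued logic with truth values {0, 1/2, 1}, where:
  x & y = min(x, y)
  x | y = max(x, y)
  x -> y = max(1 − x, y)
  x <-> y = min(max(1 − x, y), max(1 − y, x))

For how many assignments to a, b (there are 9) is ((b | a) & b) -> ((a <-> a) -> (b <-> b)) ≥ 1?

6

a = 0, b = 0 ↦ 1  ≥
a = 0, b = 1/2 ↦ 1/2  <
a = 0, b = 1 ↦ 1  ≥
a = 1/2, b = 0 ↦ 1  ≥
a = 1/2, b = 1/2 ↦ 1/2  <
a = 1/2, b = 1 ↦ 1  ≥
a = 1, b = 0 ↦ 1  ≥
a = 1, b = 1/2 ↦ 1/2  <
a = 1, b = 1 ↦ 1  ≥
So 6 of the 9 assignments meet the threshold.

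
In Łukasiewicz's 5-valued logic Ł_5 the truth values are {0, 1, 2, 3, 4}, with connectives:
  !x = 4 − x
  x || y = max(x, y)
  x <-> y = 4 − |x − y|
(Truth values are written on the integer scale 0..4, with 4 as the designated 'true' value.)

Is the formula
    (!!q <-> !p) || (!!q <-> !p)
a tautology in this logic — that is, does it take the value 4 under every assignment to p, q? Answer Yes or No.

No

Counterexample: take p = 0, q = 0.
!q = !0 = 4
!!q = !4 = 0
!p = !0 = 4
!!q <-> !p = 0 <-> 4 = 0
(!!q <-> !p) || (!!q <-> !p) = 0 || 0 = 0
This gives 0 ≠ 4.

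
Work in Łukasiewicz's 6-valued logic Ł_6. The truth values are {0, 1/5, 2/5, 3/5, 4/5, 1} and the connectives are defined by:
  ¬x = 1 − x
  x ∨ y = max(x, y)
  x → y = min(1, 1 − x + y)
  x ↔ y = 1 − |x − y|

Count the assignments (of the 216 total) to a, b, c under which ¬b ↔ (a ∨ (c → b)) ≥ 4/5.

69

value 1: 24 assignments (counts)
value 4/5: 45 assignments (counts)
value 3/5: 38 assignments
value 2/5: 38 assignments
value 1/5: 34 assignments
value 0: 37 assignments
So 69 of the 216 assignments meet the threshold.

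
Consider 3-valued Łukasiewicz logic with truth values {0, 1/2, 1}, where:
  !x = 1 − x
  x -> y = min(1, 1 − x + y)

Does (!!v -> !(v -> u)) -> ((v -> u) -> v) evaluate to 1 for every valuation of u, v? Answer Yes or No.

No

Counterexample: take u = 0, v = 0.
!v = !0 = 1
!!v = !1 = 0
v -> u = 0 -> 0 = 1
!(v -> u) = !1 = 0
!!v -> !(v -> u) = 0 -> 0 = 1
v -> u = 0 -> 0 = 1
(v -> u) -> v = 1 -> 0 = 0
(!!v -> !(v -> u)) -> ((v -> u) -> v) = 1 -> 0 = 0
This gives 0 ≠ 1.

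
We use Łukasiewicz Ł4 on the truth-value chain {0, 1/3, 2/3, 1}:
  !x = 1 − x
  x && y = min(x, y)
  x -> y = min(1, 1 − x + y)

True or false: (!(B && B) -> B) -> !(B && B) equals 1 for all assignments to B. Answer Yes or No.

Counterexample: take B = 2/3.
B && B = 2/3 && 2/3 = 2/3
!(B && B) = !2/3 = 1/3
!(B && B) -> B = 1/3 -> 2/3 = 1
B && B = 2/3 && 2/3 = 2/3
!(B && B) = !2/3 = 1/3
(!(B && B) -> B) -> !(B && B) = 1 -> 1/3 = 1/3
This gives 1/3 ≠ 1.

No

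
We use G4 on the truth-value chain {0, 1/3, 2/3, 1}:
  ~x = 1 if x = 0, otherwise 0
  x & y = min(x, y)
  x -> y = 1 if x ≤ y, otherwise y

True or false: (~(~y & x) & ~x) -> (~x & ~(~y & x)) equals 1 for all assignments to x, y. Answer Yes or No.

x = 0, y = 0 ↦ 1
x = 0, y = 1/3 ↦ 1
x = 0, y = 2/3 ↦ 1
x = 0, y = 1 ↦ 1
x = 1/3, y = 0 ↦ 1
x = 1/3, y = 1/3 ↦ 1
x = 1/3, y = 2/3 ↦ 1
x = 1/3, y = 1 ↦ 1
x = 2/3, y = 0 ↦ 1
x = 2/3, y = 1/3 ↦ 1
x = 2/3, y = 2/3 ↦ 1
x = 2/3, y = 1 ↦ 1
x = 1, y = 0 ↦ 1
x = 1, y = 1/3 ↦ 1
x = 1, y = 2/3 ↦ 1
x = 1, y = 1 ↦ 1
Every assignment gives a value ≥ 1.

Yes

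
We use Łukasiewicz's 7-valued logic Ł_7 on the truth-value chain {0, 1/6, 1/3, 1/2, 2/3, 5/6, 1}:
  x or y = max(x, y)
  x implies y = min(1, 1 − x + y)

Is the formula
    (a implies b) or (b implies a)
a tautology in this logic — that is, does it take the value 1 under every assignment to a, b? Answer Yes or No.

At a = 1/2, b = 1, for instance:
a implies b = 1/2 implies 1 = 1
b implies a = 1 implies 1/2 = 1/2
(a implies b) or (b implies a) = 1 or 1/2 = 1
and checking the remaining 48 assignments likewise gives ≥ 1 in every case.

Yes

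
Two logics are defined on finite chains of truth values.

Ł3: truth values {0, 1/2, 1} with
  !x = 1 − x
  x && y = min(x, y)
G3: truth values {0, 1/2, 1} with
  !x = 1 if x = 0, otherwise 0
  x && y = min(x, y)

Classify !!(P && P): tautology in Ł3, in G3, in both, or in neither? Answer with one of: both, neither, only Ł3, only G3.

neither

In Ł3: at P = 0 the value is 0 — not a tautology.
In G3: at P = 0 the value is 0 — not a tautology.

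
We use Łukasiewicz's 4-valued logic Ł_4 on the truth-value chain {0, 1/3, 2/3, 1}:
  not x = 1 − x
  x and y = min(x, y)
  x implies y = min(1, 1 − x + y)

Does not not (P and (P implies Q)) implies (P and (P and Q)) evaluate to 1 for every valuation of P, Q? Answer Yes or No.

Counterexample: take P = 1/3, Q = 0.
P implies Q = 1/3 implies 0 = 2/3
P and (P implies Q) = 1/3 and 2/3 = 1/3
not (P and (P implies Q)) = not 1/3 = 2/3
not not (P and (P implies Q)) = not 2/3 = 1/3
P and Q = 1/3 and 0 = 0
P and (P and Q) = 1/3 and 0 = 0
not not (P and (P implies Q)) implies (P and (P and Q)) = 1/3 implies 0 = 2/3
This gives 2/3 ≠ 1.

No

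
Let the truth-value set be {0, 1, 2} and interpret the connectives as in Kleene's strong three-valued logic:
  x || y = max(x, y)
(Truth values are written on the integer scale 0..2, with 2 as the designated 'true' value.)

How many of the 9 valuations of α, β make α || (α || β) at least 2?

5

α = 0, β = 0 ↦ 0  <
α = 0, β = 1 ↦ 1  <
α = 0, β = 2 ↦ 2  ≥
α = 1, β = 0 ↦ 1  <
α = 1, β = 1 ↦ 1  <
α = 1, β = 2 ↦ 2  ≥
α = 2, β = 0 ↦ 2  ≥
α = 2, β = 1 ↦ 2  ≥
α = 2, β = 2 ↦ 2  ≥
So 5 of the 9 assignments meet the threshold.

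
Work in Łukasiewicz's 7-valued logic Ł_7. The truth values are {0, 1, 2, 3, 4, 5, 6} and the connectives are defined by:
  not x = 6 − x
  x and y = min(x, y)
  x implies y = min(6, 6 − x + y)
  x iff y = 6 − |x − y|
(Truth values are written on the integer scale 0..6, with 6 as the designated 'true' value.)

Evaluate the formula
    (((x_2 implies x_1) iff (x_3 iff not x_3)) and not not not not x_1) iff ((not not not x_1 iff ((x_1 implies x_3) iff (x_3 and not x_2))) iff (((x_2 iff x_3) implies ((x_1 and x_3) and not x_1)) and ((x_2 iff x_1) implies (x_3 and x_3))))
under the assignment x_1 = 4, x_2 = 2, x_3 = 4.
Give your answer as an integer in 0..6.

x_2 implies x_1 = 2 implies 4 = 6
not x_3 = not 4 = 2
x_3 iff not x_3 = 4 iff 2 = 4
(x_2 implies x_1) iff (x_3 iff not x_3) = 6 iff 4 = 4
not x_1 = not 4 = 2
not not x_1 = not 2 = 4
not not not x_1 = not 4 = 2
not not not not x_1 = not 2 = 4
((x_2 implies x_1) iff (x_3 iff not x_3)) and not not not not x_1 = 4 and 4 = 4
not x_1 = not 4 = 2
not not x_1 = not 2 = 4
not not not x_1 = not 4 = 2
x_1 implies x_3 = 4 implies 4 = 6
not x_2 = not 2 = 4
x_3 and not x_2 = 4 and 4 = 4
(x_1 implies x_3) iff (x_3 and not x_2) = 6 iff 4 = 4
not not not x_1 iff ((x_1 implies x_3) iff (x_3 and not x_2)) = 2 iff 4 = 4
x_2 iff x_3 = 2 iff 4 = 4
x_1 and x_3 = 4 and 4 = 4
not x_1 = not 4 = 2
(x_1 and x_3) and not x_1 = 4 and 2 = 2
(x_2 iff x_3) implies ((x_1 and x_3) and not x_1) = 4 implies 2 = 4
x_2 iff x_1 = 2 iff 4 = 4
x_3 and x_3 = 4 and 4 = 4
(x_2 iff x_1) implies (x_3 and x_3) = 4 implies 4 = 6
((x_2 iff x_3) implies ((x_1 and x_3) and not x_1)) and ((x_2 iff x_1) implies (x_3 and x_3)) = 4 and 6 = 4
(not not not x_1 iff ((x_1 implies x_3) iff (x_3 and not x_2))) iff (((x_2 iff x_3) implies ((x_1 and x_3) and not x_1)) and ((x_2 iff x_1) implies (x_3 and x_3))) = 4 iff 4 = 6
(((x_2 implies x_1) iff (x_3 iff not x_3)) and not not not not x_1) iff ((not not not x_1 iff ((x_1 implies x_3) iff (x_3 and not x_2))) iff (((x_2 iff x_3) implies ((x_1 and x_3) and not x_1)) and ((x_2 iff x_1) implies (x_3 and x_3)))) = 4 iff 6 = 4

4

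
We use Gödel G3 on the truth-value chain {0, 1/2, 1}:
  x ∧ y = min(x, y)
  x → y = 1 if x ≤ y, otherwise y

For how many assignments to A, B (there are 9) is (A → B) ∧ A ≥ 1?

A = 0, B = 0 ↦ 0  <
A = 0, B = 1/2 ↦ 0  <
A = 0, B = 1 ↦ 0  <
A = 1/2, B = 0 ↦ 0  <
A = 1/2, B = 1/2 ↦ 1/2  <
A = 1/2, B = 1 ↦ 1/2  <
A = 1, B = 0 ↦ 0  <
A = 1, B = 1/2 ↦ 1/2  <
A = 1, B = 1 ↦ 1  ≥
So 1 of the 9 assignments meets the threshold.

1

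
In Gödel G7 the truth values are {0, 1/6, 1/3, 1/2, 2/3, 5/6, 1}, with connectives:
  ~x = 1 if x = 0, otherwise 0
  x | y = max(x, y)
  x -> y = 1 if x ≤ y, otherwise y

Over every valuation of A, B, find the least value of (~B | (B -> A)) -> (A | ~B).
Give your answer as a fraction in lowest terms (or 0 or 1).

Take A = 1/6, B = 1/6:
~B = ~1/6 = 0
B -> A = 1/6 -> 1/6 = 1
~B | (B -> A) = 0 | 1 = 1
~B = ~1/6 = 0
A | ~B = 1/6 | 0 = 1/6
(~B | (B -> A)) -> (A | ~B) = 1 -> 1/6 = 1/6
No assignment yields a value below 1/6, so this is the minimum.

1/6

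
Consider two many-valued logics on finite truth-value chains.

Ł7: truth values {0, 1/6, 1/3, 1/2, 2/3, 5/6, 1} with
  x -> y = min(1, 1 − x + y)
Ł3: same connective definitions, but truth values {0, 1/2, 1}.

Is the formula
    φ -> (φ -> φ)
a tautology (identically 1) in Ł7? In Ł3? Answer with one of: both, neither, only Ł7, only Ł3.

both

In Ł7: every assignment gives 1 — tautology.
In Ł3: every assignment gives 1 — tautology.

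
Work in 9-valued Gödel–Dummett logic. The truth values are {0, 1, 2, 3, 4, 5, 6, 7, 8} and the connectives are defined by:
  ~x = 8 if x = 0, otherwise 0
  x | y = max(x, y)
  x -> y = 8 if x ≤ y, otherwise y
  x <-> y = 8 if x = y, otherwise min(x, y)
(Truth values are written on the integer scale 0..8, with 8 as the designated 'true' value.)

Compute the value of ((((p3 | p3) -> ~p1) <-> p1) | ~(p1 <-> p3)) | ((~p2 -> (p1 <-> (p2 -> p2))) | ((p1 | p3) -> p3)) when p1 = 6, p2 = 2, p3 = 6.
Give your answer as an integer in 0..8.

p3 | p3 = 6 | 6 = 6
~p1 = ~6 = 0
(p3 | p3) -> ~p1 = 6 -> 0 = 0
((p3 | p3) -> ~p1) <-> p1 = 0 <-> 6 = 0
p1 <-> p3 = 6 <-> 6 = 8
~(p1 <-> p3) = ~8 = 0
(((p3 | p3) -> ~p1) <-> p1) | ~(p1 <-> p3) = 0 | 0 = 0
~p2 = ~2 = 0
p2 -> p2 = 2 -> 2 = 8
p1 <-> (p2 -> p2) = 6 <-> 8 = 6
~p2 -> (p1 <-> (p2 -> p2)) = 0 -> 6 = 8
p1 | p3 = 6 | 6 = 6
(p1 | p3) -> p3 = 6 -> 6 = 8
(~p2 -> (p1 <-> (p2 -> p2))) | ((p1 | p3) -> p3) = 8 | 8 = 8
((((p3 | p3) -> ~p1) <-> p1) | ~(p1 <-> p3)) | ((~p2 -> (p1 <-> (p2 -> p2))) | ((p1 | p3) -> p3)) = 0 | 8 = 8

8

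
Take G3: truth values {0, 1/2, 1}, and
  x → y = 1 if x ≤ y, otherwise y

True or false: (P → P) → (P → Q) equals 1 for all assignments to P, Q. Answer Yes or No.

No

Counterexample: take P = 1/2, Q = 0.
P → P = 1/2 → 1/2 = 1
P → Q = 1/2 → 0 = 0
(P → P) → (P → Q) = 1 → 0 = 0
This gives 0 ≠ 1.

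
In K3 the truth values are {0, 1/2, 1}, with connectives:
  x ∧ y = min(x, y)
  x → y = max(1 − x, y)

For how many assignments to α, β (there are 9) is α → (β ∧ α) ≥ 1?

4

α = 0, β = 0 ↦ 1  ≥
α = 0, β = 1/2 ↦ 1  ≥
α = 0, β = 1 ↦ 1  ≥
α = 1/2, β = 0 ↦ 1/2  <
α = 1/2, β = 1/2 ↦ 1/2  <
α = 1/2, β = 1 ↦ 1/2  <
α = 1, β = 0 ↦ 0  <
α = 1, β = 1/2 ↦ 1/2  <
α = 1, β = 1 ↦ 1  ≥
So 4 of the 9 assignments meet the threshold.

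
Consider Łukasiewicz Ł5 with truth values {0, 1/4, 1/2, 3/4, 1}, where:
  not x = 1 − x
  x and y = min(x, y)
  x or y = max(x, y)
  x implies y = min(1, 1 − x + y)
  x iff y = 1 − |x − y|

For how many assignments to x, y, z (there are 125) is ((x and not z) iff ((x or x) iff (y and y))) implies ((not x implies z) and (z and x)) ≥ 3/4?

value 1: 43 assignments (counts)
value 3/4: 28 assignments (counts)
value 1/2: 24 assignments
value 1/4: 19 assignments
value 0: 11 assignments
So 71 of the 125 assignments meet the threshold.

71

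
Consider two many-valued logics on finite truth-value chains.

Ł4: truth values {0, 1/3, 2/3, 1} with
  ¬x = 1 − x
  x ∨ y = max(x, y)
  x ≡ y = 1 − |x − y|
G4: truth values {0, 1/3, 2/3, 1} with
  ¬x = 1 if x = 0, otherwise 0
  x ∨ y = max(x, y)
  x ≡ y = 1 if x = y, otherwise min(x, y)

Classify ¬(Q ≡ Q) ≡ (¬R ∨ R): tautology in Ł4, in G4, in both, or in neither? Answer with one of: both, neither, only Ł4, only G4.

neither

In Ł4: at Q = 0, R = 0 the value is 0 — not a tautology.
In G4: at Q = 0, R = 0 the value is 0 — not a tautology.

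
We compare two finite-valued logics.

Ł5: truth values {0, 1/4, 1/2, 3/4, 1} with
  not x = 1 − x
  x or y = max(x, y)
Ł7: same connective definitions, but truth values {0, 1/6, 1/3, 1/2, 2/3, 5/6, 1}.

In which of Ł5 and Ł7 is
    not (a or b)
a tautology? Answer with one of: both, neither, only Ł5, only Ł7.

In Ł5: at a = 0, b = 1/4 the value is 3/4 — not a tautology.
In Ł7: at a = 0, b = 1/6 the value is 5/6 — not a tautology.

neither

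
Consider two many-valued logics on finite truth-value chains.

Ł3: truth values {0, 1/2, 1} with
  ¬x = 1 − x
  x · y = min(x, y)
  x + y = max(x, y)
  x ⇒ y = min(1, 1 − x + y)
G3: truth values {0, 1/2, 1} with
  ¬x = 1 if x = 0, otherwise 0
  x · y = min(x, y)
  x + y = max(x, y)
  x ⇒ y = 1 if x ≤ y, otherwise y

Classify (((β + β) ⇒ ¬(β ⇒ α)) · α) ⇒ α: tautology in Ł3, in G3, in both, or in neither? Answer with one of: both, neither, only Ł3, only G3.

both

In Ł3: every assignment gives 1 — tautology.
In G3: every assignment gives 1 — tautology.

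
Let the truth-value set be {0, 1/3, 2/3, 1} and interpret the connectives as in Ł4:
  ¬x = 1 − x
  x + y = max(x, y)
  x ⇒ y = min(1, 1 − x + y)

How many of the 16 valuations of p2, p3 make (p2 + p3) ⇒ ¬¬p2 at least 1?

p2 = 0, p3 = 0 ↦ 1  ≥
p2 = 0, p3 = 1/3 ↦ 2/3  <
p2 = 0, p3 = 2/3 ↦ 1/3  <
p2 = 0, p3 = 1 ↦ 0  <
p2 = 1/3, p3 = 0 ↦ 1  ≥
p2 = 1/3, p3 = 1/3 ↦ 1  ≥
p2 = 1/3, p3 = 2/3 ↦ 2/3  <
p2 = 1/3, p3 = 1 ↦ 1/3  <
p2 = 2/3, p3 = 0 ↦ 1  ≥
p2 = 2/3, p3 = 1/3 ↦ 1  ≥
p2 = 2/3, p3 = 2/3 ↦ 1  ≥
p2 = 2/3, p3 = 1 ↦ 2/3  <
p2 = 1, p3 = 0 ↦ 1  ≥
p2 = 1, p3 = 1/3 ↦ 1  ≥
p2 = 1, p3 = 2/3 ↦ 1  ≥
p2 = 1, p3 = 1 ↦ 1  ≥
So 10 of the 16 assignments meet the threshold.

10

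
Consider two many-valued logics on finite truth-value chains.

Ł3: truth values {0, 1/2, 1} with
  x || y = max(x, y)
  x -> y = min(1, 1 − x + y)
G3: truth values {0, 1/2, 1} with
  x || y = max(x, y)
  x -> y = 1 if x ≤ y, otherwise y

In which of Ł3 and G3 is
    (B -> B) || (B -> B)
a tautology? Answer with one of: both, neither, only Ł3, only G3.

In Ł3: every assignment gives 1 — tautology.
In G3: every assignment gives 1 — tautology.

both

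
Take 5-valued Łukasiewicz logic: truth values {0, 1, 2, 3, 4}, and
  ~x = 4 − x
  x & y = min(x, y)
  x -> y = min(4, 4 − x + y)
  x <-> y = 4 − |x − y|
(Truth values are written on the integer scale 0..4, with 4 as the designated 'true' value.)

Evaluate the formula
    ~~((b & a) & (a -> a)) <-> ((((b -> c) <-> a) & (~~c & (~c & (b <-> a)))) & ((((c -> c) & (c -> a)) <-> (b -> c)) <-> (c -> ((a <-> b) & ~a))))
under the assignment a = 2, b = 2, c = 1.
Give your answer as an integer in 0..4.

b & a = 2 & 2 = 2
a -> a = 2 -> 2 = 4
(b & a) & (a -> a) = 2 & 4 = 2
~((b & a) & (a -> a)) = ~2 = 2
~~((b & a) & (a -> a)) = ~2 = 2
b -> c = 2 -> 1 = 3
(b -> c) <-> a = 3 <-> 2 = 3
~c = ~1 = 3
~~c = ~3 = 1
~c = ~1 = 3
b <-> a = 2 <-> 2 = 4
~c & (b <-> a) = 3 & 4 = 3
~~c & (~c & (b <-> a)) = 1 & 3 = 1
((b -> c) <-> a) & (~~c & (~c & (b <-> a))) = 3 & 1 = 1
c -> c = 1 -> 1 = 4
c -> a = 1 -> 2 = 4
(c -> c) & (c -> a) = 4 & 4 = 4
b -> c = 2 -> 1 = 3
((c -> c) & (c -> a)) <-> (b -> c) = 4 <-> 3 = 3
a <-> b = 2 <-> 2 = 4
~a = ~2 = 2
(a <-> b) & ~a = 4 & 2 = 2
c -> ((a <-> b) & ~a) = 1 -> 2 = 4
(((c -> c) & (c -> a)) <-> (b -> c)) <-> (c -> ((a <-> b) & ~a)) = 3 <-> 4 = 3
(((b -> c) <-> a) & (~~c & (~c & (b <-> a)))) & ((((c -> c) & (c -> a)) <-> (b -> c)) <-> (c -> ((a <-> b) & ~a))) = 1 & 3 = 1
~~((b & a) & (a -> a)) <-> ((((b -> c) <-> a) & (~~c & (~c & (b <-> a)))) & ((((c -> c) & (c -> a)) <-> (b -> c)) <-> (c -> ((a <-> b) & ~a)))) = 2 <-> 1 = 3

3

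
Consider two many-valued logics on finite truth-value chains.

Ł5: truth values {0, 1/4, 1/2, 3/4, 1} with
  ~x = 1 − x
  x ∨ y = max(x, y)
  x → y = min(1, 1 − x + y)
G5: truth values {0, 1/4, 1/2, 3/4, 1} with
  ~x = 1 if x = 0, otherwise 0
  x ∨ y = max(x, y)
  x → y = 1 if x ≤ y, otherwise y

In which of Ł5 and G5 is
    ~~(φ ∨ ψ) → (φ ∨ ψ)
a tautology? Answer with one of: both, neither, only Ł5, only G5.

only Ł5

In Ł5: every assignment gives 1 — tautology.
In G5: at φ = 0, ψ = 1/4 the value is 1/4 — not a tautology.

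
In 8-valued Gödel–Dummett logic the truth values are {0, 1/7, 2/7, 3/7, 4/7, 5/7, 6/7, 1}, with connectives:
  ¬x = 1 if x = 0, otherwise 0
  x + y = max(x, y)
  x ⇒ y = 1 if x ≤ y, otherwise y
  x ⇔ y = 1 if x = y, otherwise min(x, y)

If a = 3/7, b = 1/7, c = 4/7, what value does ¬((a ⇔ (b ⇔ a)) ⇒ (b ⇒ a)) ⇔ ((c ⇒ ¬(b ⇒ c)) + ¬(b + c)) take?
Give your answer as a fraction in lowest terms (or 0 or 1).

1

b ⇔ a = 1/7 ⇔ 3/7 = 1/7
a ⇔ (b ⇔ a) = 3/7 ⇔ 1/7 = 1/7
b ⇒ a = 1/7 ⇒ 3/7 = 1
(a ⇔ (b ⇔ a)) ⇒ (b ⇒ a) = 1/7 ⇒ 1 = 1
¬((a ⇔ (b ⇔ a)) ⇒ (b ⇒ a)) = ¬1 = 0
b ⇒ c = 1/7 ⇒ 4/7 = 1
¬(b ⇒ c) = ¬1 = 0
c ⇒ ¬(b ⇒ c) = 4/7 ⇒ 0 = 0
b + c = 1/7 + 4/7 = 4/7
¬(b + c) = ¬4/7 = 0
(c ⇒ ¬(b ⇒ c)) + ¬(b + c) = 0 + 0 = 0
¬((a ⇔ (b ⇔ a)) ⇒ (b ⇒ a)) ⇔ ((c ⇒ ¬(b ⇒ c)) + ¬(b + c)) = 0 ⇔ 0 = 1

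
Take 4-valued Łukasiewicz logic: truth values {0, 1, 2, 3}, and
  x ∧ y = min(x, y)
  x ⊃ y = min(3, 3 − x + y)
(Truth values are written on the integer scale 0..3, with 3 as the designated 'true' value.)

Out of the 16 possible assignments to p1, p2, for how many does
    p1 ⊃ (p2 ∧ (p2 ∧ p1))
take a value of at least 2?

13

p1 = 0, p2 = 0 ↦ 3  ≥
p1 = 0, p2 = 1 ↦ 3  ≥
p1 = 0, p2 = 2 ↦ 3  ≥
p1 = 0, p2 = 3 ↦ 3  ≥
p1 = 1, p2 = 0 ↦ 2  ≥
p1 = 1, p2 = 1 ↦ 3  ≥
p1 = 1, p2 = 2 ↦ 3  ≥
p1 = 1, p2 = 3 ↦ 3  ≥
p1 = 2, p2 = 0 ↦ 1  <
p1 = 2, p2 = 1 ↦ 2  ≥
p1 = 2, p2 = 2 ↦ 3  ≥
p1 = 2, p2 = 3 ↦ 3  ≥
p1 = 3, p2 = 0 ↦ 0  <
p1 = 3, p2 = 1 ↦ 1  <
p1 = 3, p2 = 2 ↦ 2  ≥
p1 = 3, p2 = 3 ↦ 3  ≥
So 13 of the 16 assignments meet the threshold.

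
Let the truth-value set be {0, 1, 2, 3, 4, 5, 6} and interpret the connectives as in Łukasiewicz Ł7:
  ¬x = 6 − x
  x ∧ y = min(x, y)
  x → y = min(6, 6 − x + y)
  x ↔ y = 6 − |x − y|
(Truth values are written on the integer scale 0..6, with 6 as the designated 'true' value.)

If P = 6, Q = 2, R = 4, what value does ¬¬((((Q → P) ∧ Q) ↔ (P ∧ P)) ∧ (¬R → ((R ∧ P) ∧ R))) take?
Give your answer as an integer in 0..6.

2

Q → P = 2 → 6 = 6
(Q → P) ∧ Q = 6 ∧ 2 = 2
P ∧ P = 6 ∧ 6 = 6
((Q → P) ∧ Q) ↔ (P ∧ P) = 2 ↔ 6 = 2
¬R = ¬4 = 2
R ∧ P = 4 ∧ 6 = 4
(R ∧ P) ∧ R = 4 ∧ 4 = 4
¬R → ((R ∧ P) ∧ R) = 2 → 4 = 6
(((Q → P) ∧ Q) ↔ (P ∧ P)) ∧ (¬R → ((R ∧ P) ∧ R)) = 2 ∧ 6 = 2
¬((((Q → P) ∧ Q) ↔ (P ∧ P)) ∧ (¬R → ((R ∧ P) ∧ R))) = ¬2 = 4
¬¬((((Q → P) ∧ Q) ↔ (P ∧ P)) ∧ (¬R → ((R ∧ P) ∧ R))) = ¬4 = 2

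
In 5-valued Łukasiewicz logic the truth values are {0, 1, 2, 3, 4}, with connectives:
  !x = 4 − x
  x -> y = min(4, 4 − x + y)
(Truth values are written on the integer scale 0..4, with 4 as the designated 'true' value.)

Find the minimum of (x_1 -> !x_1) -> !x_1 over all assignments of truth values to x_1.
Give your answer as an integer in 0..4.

2

Take x_1 = 2:
!x_1 = !2 = 2
x_1 -> !x_1 = 2 -> 2 = 4
!x_1 = !2 = 2
(x_1 -> !x_1) -> !x_1 = 4 -> 2 = 2
No assignment yields a value below 2, so this is the minimum.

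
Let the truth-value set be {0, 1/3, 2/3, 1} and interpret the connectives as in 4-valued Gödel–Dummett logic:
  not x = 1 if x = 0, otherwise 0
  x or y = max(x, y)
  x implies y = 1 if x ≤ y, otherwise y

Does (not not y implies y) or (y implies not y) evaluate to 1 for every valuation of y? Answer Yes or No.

No

Counterexample: take y = 1/3.
not y = not 1/3 = 0
not not y = not 0 = 1
not not y implies y = 1 implies 1/3 = 1/3
not y = not 1/3 = 0
y implies not y = 1/3 implies 0 = 0
(not not y implies y) or (y implies not y) = 1/3 or 0 = 1/3
This gives 1/3 ≠ 1.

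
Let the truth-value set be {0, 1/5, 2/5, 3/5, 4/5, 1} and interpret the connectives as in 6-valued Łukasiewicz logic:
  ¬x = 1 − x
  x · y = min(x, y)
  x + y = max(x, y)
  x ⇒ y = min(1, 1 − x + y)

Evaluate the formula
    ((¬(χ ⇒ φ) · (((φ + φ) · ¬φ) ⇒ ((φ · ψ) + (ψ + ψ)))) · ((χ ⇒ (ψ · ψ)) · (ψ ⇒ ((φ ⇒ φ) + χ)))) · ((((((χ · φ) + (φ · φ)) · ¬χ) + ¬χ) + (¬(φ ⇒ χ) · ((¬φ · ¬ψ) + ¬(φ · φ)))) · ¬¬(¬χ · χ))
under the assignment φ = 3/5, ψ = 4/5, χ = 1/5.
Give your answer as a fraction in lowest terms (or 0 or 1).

χ ⇒ φ = 1/5 ⇒ 3/5 = 1
¬(χ ⇒ φ) = ¬1 = 0
φ + φ = 3/5 + 3/5 = 3/5
¬φ = ¬3/5 = 2/5
(φ + φ) · ¬φ = 3/5 · 2/5 = 2/5
φ · ψ = 3/5 · 4/5 = 3/5
ψ + ψ = 4/5 + 4/5 = 4/5
(φ · ψ) + (ψ + ψ) = 3/5 + 4/5 = 4/5
((φ + φ) · ¬φ) ⇒ ((φ · ψ) + (ψ + ψ)) = 2/5 ⇒ 4/5 = 1
¬(χ ⇒ φ) · (((φ + φ) · ¬φ) ⇒ ((φ · ψ) + (ψ + ψ))) = 0 · 1 = 0
ψ · ψ = 4/5 · 4/5 = 4/5
χ ⇒ (ψ · ψ) = 1/5 ⇒ 4/5 = 1
φ ⇒ φ = 3/5 ⇒ 3/5 = 1
(φ ⇒ φ) + χ = 1 + 1/5 = 1
ψ ⇒ ((φ ⇒ φ) + χ) = 4/5 ⇒ 1 = 1
(χ ⇒ (ψ · ψ)) · (ψ ⇒ ((φ ⇒ φ) + χ)) = 1 · 1 = 1
(¬(χ ⇒ φ) · (((φ + φ) · ¬φ) ⇒ ((φ · ψ) + (ψ + ψ)))) · ((χ ⇒ (ψ · ψ)) · (ψ ⇒ ((φ ⇒ φ) + χ))) = 0 · 1 = 0
χ · φ = 1/5 · 3/5 = 1/5
φ · φ = 3/5 · 3/5 = 3/5
(χ · φ) + (φ · φ) = 1/5 + 3/5 = 3/5
¬χ = ¬1/5 = 4/5
((χ · φ) + (φ · φ)) · ¬χ = 3/5 · 4/5 = 3/5
¬χ = ¬1/5 = 4/5
(((χ · φ) + (φ · φ)) · ¬χ) + ¬χ = 3/5 + 4/5 = 4/5
φ ⇒ χ = 3/5 ⇒ 1/5 = 3/5
¬(φ ⇒ χ) = ¬3/5 = 2/5
¬φ = ¬3/5 = 2/5
¬ψ = ¬4/5 = 1/5
¬φ · ¬ψ = 2/5 · 1/5 = 1/5
φ · φ = 3/5 · 3/5 = 3/5
¬(φ · φ) = ¬3/5 = 2/5
(¬φ · ¬ψ) + ¬(φ · φ) = 1/5 + 2/5 = 2/5
¬(φ ⇒ χ) · ((¬φ · ¬ψ) + ¬(φ · φ)) = 2/5 · 2/5 = 2/5
((((χ · φ) + (φ · φ)) · ¬χ) + ¬χ) + (¬(φ ⇒ χ) · ((¬φ · ¬ψ) + ¬(φ · φ))) = 4/5 + 2/5 = 4/5
¬χ = ¬1/5 = 4/5
¬χ · χ = 4/5 · 1/5 = 1/5
¬(¬χ · χ) = ¬1/5 = 4/5
¬¬(¬χ · χ) = ¬4/5 = 1/5
(((((χ · φ) + (φ · φ)) · ¬χ) + ¬χ) + (¬(φ ⇒ χ) · ((¬φ · ¬ψ) + ¬(φ · φ)))) · ¬¬(¬χ · χ) = 4/5 · 1/5 = 1/5
((¬(χ ⇒ φ) · (((φ + φ) · ¬φ) ⇒ ((φ · ψ) + (ψ + ψ)))) · ((χ ⇒ (ψ · ψ)) · (ψ ⇒ ((φ ⇒ φ) + χ)))) · ((((((χ · φ) + (φ · φ)) · ¬χ) + ¬χ) + (¬(φ ⇒ χ) · ((¬φ · ¬ψ) + ¬(φ · φ)))) · ¬¬(¬χ · χ)) = 0 · 1/5 = 0

0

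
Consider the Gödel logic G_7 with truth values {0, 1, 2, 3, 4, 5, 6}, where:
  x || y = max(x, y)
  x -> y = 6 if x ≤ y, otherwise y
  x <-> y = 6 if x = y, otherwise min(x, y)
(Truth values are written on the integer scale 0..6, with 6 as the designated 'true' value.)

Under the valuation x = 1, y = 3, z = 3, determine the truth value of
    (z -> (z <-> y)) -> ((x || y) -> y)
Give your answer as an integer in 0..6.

6

z <-> y = 3 <-> 3 = 6
z -> (z <-> y) = 3 -> 6 = 6
x || y = 1 || 3 = 3
(x || y) -> y = 3 -> 3 = 6
(z -> (z <-> y)) -> ((x || y) -> y) = 6 -> 6 = 6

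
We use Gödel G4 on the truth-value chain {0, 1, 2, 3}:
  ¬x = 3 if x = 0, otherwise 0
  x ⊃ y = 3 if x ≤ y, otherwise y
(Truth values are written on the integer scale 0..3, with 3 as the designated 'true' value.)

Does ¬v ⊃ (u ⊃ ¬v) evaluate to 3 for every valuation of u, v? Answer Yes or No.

u = 0, v = 0 ↦ 3
u = 0, v = 1 ↦ 3
u = 0, v = 2 ↦ 3
u = 0, v = 3 ↦ 3
u = 1, v = 0 ↦ 3
u = 1, v = 1 ↦ 3
u = 1, v = 2 ↦ 3
u = 1, v = 3 ↦ 3
u = 2, v = 0 ↦ 3
u = 2, v = 1 ↦ 3
u = 2, v = 2 ↦ 3
u = 2, v = 3 ↦ 3
u = 3, v = 0 ↦ 3
u = 3, v = 1 ↦ 3
u = 3, v = 2 ↦ 3
u = 3, v = 3 ↦ 3
Every assignment gives a value ≥ 3.

Yes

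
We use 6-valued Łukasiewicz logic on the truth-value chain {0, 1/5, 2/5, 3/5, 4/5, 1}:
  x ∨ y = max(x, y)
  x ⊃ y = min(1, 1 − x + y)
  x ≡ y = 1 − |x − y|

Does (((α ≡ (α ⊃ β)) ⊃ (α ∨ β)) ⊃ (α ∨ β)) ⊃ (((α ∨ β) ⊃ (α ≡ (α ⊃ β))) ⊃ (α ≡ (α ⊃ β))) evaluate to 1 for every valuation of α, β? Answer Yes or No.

Yes

At α = 2/5, β = 2/5, for instance:
α ⊃ β = 2/5 ⊃ 2/5 = 1
α ≡ (α ⊃ β) = 2/5 ≡ 1 = 2/5
α ∨ β = 2/5 ∨ 2/5 = 2/5
(α ≡ (α ⊃ β)) ⊃ (α ∨ β) = 2/5 ⊃ 2/5 = 1
((α ≡ (α ⊃ β)) ⊃ (α ∨ β)) ⊃ (α ∨ β) = 1 ⊃ 2/5 = 2/5
(α ∨ β) ⊃ (α ≡ (α ⊃ β)) = 2/5 ⊃ 2/5 = 1
((α ∨ β) ⊃ (α ≡ (α ⊃ β))) ⊃ (α ≡ (α ⊃ β)) = 1 ⊃ 2/5 = 2/5
(((α ≡ (α ⊃ β)) ⊃ (α ∨ β)) ⊃ (α ∨ β)) ⊃ (((α ∨ β) ⊃ (α ≡ (α ⊃ β))) ⊃ (α ≡ (α ⊃ β))) = 2/5 ⊃ 2/5 = 1
and checking the remaining 35 assignments likewise gives ≥ 1 in every case.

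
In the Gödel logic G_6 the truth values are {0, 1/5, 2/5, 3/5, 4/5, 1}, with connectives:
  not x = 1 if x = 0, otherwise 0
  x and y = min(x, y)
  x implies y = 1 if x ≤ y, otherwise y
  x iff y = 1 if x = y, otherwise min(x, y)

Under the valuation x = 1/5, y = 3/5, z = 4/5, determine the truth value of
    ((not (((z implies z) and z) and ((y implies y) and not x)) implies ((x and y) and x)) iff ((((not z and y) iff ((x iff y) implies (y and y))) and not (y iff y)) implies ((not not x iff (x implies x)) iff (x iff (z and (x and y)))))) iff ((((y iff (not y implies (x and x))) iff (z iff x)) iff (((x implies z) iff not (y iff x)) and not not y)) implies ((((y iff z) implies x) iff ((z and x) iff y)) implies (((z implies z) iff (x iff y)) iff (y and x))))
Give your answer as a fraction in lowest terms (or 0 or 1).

1/5

z implies z = 4/5 implies 4/5 = 1
(z implies z) and z = 1 and 4/5 = 4/5
y implies y = 3/5 implies 3/5 = 1
not x = not 1/5 = 0
(y implies y) and not x = 1 and 0 = 0
((z implies z) and z) and ((y implies y) and not x) = 4/5 and 0 = 0
not (((z implies z) and z) and ((y implies y) and not x)) = not 0 = 1
x and y = 1/5 and 3/5 = 1/5
(x and y) and x = 1/5 and 1/5 = 1/5
not (((z implies z) and z) and ((y implies y) and not x)) implies ((x and y) and x) = 1 implies 1/5 = 1/5
not z = not 4/5 = 0
not z and y = 0 and 3/5 = 0
x iff y = 1/5 iff 3/5 = 1/5
y and y = 3/5 and 3/5 = 3/5
(x iff y) implies (y and y) = 1/5 implies 3/5 = 1
(not z and y) iff ((x iff y) implies (y and y)) = 0 iff 1 = 0
y iff y = 3/5 iff 3/5 = 1
not (y iff y) = not 1 = 0
((not z and y) iff ((x iff y) implies (y and y))) and not (y iff y) = 0 and 0 = 0
not x = not 1/5 = 0
not not x = not 0 = 1
x implies x = 1/5 implies 1/5 = 1
not not x iff (x implies x) = 1 iff 1 = 1
x and y = 1/5 and 3/5 = 1/5
z and (x and y) = 4/5 and 1/5 = 1/5
x iff (z and (x and y)) = 1/5 iff 1/5 = 1
(not not x iff (x implies x)) iff (x iff (z and (x and y))) = 1 iff 1 = 1
(((not z and y) iff ((x iff y) implies (y and y))) and not (y iff y)) implies ((not not x iff (x implies x)) iff (x iff (z and (x and y)))) = 0 implies 1 = 1
(not (((z implies z) and z) and ((y implies y) and not x)) implies ((x and y) and x)) iff ((((not z and y) iff ((x iff y) implies (y and y))) and not (y iff y)) implies ((not not x iff (x implies x)) iff (x iff (z and (x and y))))) = 1/5 iff 1 = 1/5
not y = not 3/5 = 0
x and x = 1/5 and 1/5 = 1/5
not y implies (x and x) = 0 implies 1/5 = 1
y iff (not y implies (x and x)) = 3/5 iff 1 = 3/5
z iff x = 4/5 iff 1/5 = 1/5
(y iff (not y implies (x and x))) iff (z iff x) = 3/5 iff 1/5 = 1/5
x implies z = 1/5 implies 4/5 = 1
y iff x = 3/5 iff 1/5 = 1/5
not (y iff x) = not 1/5 = 0
(x implies z) iff not (y iff x) = 1 iff 0 = 0
not y = not 3/5 = 0
not not y = not 0 = 1
((x implies z) iff not (y iff x)) and not not y = 0 and 1 = 0
((y iff (not y implies (x and x))) iff (z iff x)) iff (((x implies z) iff not (y iff x)) and not not y) = 1/5 iff 0 = 0
y iff z = 3/5 iff 4/5 = 3/5
(y iff z) implies x = 3/5 implies 1/5 = 1/5
z and x = 4/5 and 1/5 = 1/5
(z and x) iff y = 1/5 iff 3/5 = 1/5
((y iff z) implies x) iff ((z and x) iff y) = 1/5 iff 1/5 = 1
z implies z = 4/5 implies 4/5 = 1
x iff y = 1/5 iff 3/5 = 1/5
(z implies z) iff (x iff y) = 1 iff 1/5 = 1/5
y and x = 3/5 and 1/5 = 1/5
((z implies z) iff (x iff y)) iff (y and x) = 1/5 iff 1/5 = 1
(((y iff z) implies x) iff ((z and x) iff y)) implies (((z implies z) iff (x iff y)) iff (y and x)) = 1 implies 1 = 1
(((y iff (not y implies (x and x))) iff (z iff x)) iff (((x implies z) iff not (y iff x)) and not not y)) implies ((((y iff z) implies x) iff ((z and x) iff y)) implies (((z implies z) iff (x iff y)) iff (y and x))) = 0 implies 1 = 1
((not (((z implies z) and z) and ((y implies y) and not x)) implies ((x and y) and x)) iff ((((not z and y) iff ((x iff y) implies (y and y))) and not (y iff y)) implies ((not not x iff (x implies x)) iff (x iff (z and (x and y)))))) iff ((((y iff (not y implies (x and x))) iff (z iff x)) iff (((x implies z) iff not (y iff x)) and not not y)) implies ((((y iff z) implies x) iff ((z and x) iff y)) implies (((z implies z) iff (x iff y)) iff (y and x)))) = 1/5 iff 1 = 1/5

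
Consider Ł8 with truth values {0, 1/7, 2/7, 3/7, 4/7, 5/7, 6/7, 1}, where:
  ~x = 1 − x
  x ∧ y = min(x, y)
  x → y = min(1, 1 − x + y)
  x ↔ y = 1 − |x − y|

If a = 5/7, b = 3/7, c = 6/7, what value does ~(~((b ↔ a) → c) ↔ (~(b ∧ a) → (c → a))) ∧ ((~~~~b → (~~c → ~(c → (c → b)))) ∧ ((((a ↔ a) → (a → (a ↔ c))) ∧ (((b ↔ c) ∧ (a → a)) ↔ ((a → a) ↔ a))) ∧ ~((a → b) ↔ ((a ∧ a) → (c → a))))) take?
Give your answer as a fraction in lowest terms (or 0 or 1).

2/7

b ↔ a = 3/7 ↔ 5/7 = 5/7
(b ↔ a) → c = 5/7 → 6/7 = 1
~((b ↔ a) → c) = ~1 = 0
b ∧ a = 3/7 ∧ 5/7 = 3/7
~(b ∧ a) = ~3/7 = 4/7
c → a = 6/7 → 5/7 = 6/7
~(b ∧ a) → (c → a) = 4/7 → 6/7 = 1
~((b ↔ a) → c) ↔ (~(b ∧ a) → (c → a)) = 0 ↔ 1 = 0
~(~((b ↔ a) → c) ↔ (~(b ∧ a) → (c → a))) = ~0 = 1
~b = ~3/7 = 4/7
~~b = ~4/7 = 3/7
~~~b = ~3/7 = 4/7
~~~~b = ~4/7 = 3/7
~c = ~6/7 = 1/7
~~c = ~1/7 = 6/7
c → b = 6/7 → 3/7 = 4/7
c → (c → b) = 6/7 → 4/7 = 5/7
~(c → (c → b)) = ~5/7 = 2/7
~~c → ~(c → (c → b)) = 6/7 → 2/7 = 3/7
~~~~b → (~~c → ~(c → (c → b))) = 3/7 → 3/7 = 1
a ↔ a = 5/7 ↔ 5/7 = 1
a ↔ c = 5/7 ↔ 6/7 = 6/7
a → (a ↔ c) = 5/7 → 6/7 = 1
(a ↔ a) → (a → (a ↔ c)) = 1 → 1 = 1
b ↔ c = 3/7 ↔ 6/7 = 4/7
a → a = 5/7 → 5/7 = 1
(b ↔ c) ∧ (a → a) = 4/7 ∧ 1 = 4/7
a → a = 5/7 → 5/7 = 1
(a → a) ↔ a = 1 ↔ 5/7 = 5/7
((b ↔ c) ∧ (a → a)) ↔ ((a → a) ↔ a) = 4/7 ↔ 5/7 = 6/7
((a ↔ a) → (a → (a ↔ c))) ∧ (((b ↔ c) ∧ (a → a)) ↔ ((a → a) ↔ a)) = 1 ∧ 6/7 = 6/7
a → b = 5/7 → 3/7 = 5/7
a ∧ a = 5/7 ∧ 5/7 = 5/7
c → a = 6/7 → 5/7 = 6/7
(a ∧ a) → (c → a) = 5/7 → 6/7 = 1
(a → b) ↔ ((a ∧ a) → (c → a)) = 5/7 ↔ 1 = 5/7
~((a → b) ↔ ((a ∧ a) → (c → a))) = ~5/7 = 2/7
(((a ↔ a) → (a → (a ↔ c))) ∧ (((b ↔ c) ∧ (a → a)) ↔ ((a → a) ↔ a))) ∧ ~((a → b) ↔ ((a ∧ a) → (c → a))) = 6/7 ∧ 2/7 = 2/7
(~~~~b → (~~c → ~(c → (c → b)))) ∧ ((((a ↔ a) → (a → (a ↔ c))) ∧ (((b ↔ c) ∧ (a → a)) ↔ ((a → a) ↔ a))) ∧ ~((a → b) ↔ ((a ∧ a) → (c → a)))) = 1 ∧ 2/7 = 2/7
~(~((b ↔ a) → c) ↔ (~(b ∧ a) → (c → a))) ∧ ((~~~~b → (~~c → ~(c → (c → b)))) ∧ ((((a ↔ a) → (a → (a ↔ c))) ∧ (((b ↔ c) ∧ (a → a)) ↔ ((a → a) ↔ a))) ∧ ~((a → b) ↔ ((a ∧ a) → (c → a))))) = 1 ∧ 2/7 = 2/7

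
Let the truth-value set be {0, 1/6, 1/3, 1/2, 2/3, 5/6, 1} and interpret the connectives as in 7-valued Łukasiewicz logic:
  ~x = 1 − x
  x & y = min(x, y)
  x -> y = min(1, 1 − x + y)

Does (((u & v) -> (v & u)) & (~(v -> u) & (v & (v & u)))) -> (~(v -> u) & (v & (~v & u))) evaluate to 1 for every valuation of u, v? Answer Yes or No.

No

Counterexample: take u = 1/6, v = 1.
u & v = 1/6 & 1 = 1/6
v & u = 1 & 1/6 = 1/6
(u & v) -> (v & u) = 1/6 -> 1/6 = 1
v -> u = 1 -> 1/6 = 1/6
~(v -> u) = ~1/6 = 5/6
v & u = 1 & 1/6 = 1/6
v & (v & u) = 1 & 1/6 = 1/6
~(v -> u) & (v & (v & u)) = 5/6 & 1/6 = 1/6
((u & v) -> (v & u)) & (~(v -> u) & (v & (v & u))) = 1 & 1/6 = 1/6
v -> u = 1 -> 1/6 = 1/6
~(v -> u) = ~1/6 = 5/6
~v = ~1 = 0
~v & u = 0 & 1/6 = 0
v & (~v & u) = 1 & 0 = 0
~(v -> u) & (v & (~v & u)) = 5/6 & 0 = 0
(((u & v) -> (v & u)) & (~(v -> u) & (v & (v & u)))) -> (~(v -> u) & (v & (~v & u))) = 1/6 -> 0 = 5/6
This gives 5/6 ≠ 1.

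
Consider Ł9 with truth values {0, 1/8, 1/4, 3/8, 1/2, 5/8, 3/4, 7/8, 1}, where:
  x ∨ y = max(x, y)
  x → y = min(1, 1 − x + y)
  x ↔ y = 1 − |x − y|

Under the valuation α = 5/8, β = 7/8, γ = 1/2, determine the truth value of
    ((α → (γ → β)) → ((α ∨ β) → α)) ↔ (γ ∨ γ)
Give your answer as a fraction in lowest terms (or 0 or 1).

γ → β = 1/2 → 7/8 = 1
α → (γ → β) = 5/8 → 1 = 1
α ∨ β = 5/8 ∨ 7/8 = 7/8
(α ∨ β) → α = 7/8 → 5/8 = 3/4
(α → (γ → β)) → ((α ∨ β) → α) = 1 → 3/4 = 3/4
γ ∨ γ = 1/2 ∨ 1/2 = 1/2
((α → (γ → β)) → ((α ∨ β) → α)) ↔ (γ ∨ γ) = 3/4 ↔ 1/2 = 3/4

3/4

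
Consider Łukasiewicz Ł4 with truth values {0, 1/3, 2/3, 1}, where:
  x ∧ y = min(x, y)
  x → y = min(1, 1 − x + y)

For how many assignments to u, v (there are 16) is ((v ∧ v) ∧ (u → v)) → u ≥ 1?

u = 0, v = 0 ↦ 1  ≥
u = 0, v = 1/3 ↦ 2/3  <
u = 0, v = 2/3 ↦ 1/3  <
u = 0, v = 1 ↦ 0  <
u = 1/3, v = 0 ↦ 1  ≥
u = 1/3, v = 1/3 ↦ 1  ≥
u = 1/3, v = 2/3 ↦ 2/3  <
u = 1/3, v = 1 ↦ 1/3  <
u = 2/3, v = 0 ↦ 1  ≥
u = 2/3, v = 1/3 ↦ 1  ≥
u = 2/3, v = 2/3 ↦ 1  ≥
u = 2/3, v = 1 ↦ 2/3  <
u = 1, v = 0 ↦ 1  ≥
u = 1, v = 1/3 ↦ 1  ≥
u = 1, v = 2/3 ↦ 1  ≥
u = 1, v = 1 ↦ 1  ≥
So 10 of the 16 assignments meet the threshold.

10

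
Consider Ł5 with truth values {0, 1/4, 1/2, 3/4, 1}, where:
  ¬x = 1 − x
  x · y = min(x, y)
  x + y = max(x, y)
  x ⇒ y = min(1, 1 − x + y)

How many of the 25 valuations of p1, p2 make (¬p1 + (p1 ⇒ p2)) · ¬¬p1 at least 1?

value 1: 1 assignment (counts)
value 3/4: 4 assignments
value 1/2: 7 assignments
value 1/4: 7 assignments
value 0: 6 assignments
So 1 of the 25 assignments meets the threshold.

1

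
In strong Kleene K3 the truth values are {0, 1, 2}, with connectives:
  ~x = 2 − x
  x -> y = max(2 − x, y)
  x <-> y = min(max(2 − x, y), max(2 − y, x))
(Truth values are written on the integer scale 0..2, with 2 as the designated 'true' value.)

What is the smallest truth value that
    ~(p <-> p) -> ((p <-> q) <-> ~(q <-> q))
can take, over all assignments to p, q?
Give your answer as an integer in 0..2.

Take p = 1, q = 0:
p <-> p = 1 <-> 1 = 1
~(p <-> p) = ~1 = 1
p <-> q = 1 <-> 0 = 1
q <-> q = 0 <-> 0 = 2
~(q <-> q) = ~2 = 0
(p <-> q) <-> ~(q <-> q) = 1 <-> 0 = 1
~(p <-> p) -> ((p <-> q) <-> ~(q <-> q)) = 1 -> 1 = 1
No assignment yields a value below 1, so this is the minimum.

1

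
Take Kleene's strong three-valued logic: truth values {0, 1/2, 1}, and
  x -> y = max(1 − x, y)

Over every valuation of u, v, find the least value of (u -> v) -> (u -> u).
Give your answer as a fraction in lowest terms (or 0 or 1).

Take u = 1/2, v = 0:
u -> v = 1/2 -> 0 = 1/2
u -> u = 1/2 -> 1/2 = 1/2
(u -> v) -> (u -> u) = 1/2 -> 1/2 = 1/2
No assignment yields a value below 1/2, so this is the minimum.

1/2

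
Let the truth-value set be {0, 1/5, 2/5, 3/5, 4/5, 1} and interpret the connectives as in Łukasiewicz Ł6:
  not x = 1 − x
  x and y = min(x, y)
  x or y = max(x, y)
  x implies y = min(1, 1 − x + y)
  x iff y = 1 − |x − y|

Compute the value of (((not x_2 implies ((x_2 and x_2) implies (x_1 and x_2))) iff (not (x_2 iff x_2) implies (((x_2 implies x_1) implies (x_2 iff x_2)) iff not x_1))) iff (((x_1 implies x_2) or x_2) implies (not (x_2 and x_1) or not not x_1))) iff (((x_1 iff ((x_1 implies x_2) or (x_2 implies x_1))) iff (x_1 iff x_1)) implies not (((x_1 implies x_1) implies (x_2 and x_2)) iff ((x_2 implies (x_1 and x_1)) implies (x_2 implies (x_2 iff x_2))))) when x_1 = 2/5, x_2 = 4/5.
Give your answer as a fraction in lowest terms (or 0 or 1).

not x_2 = not 4/5 = 1/5
x_2 and x_2 = 4/5 and 4/5 = 4/5
x_1 and x_2 = 2/5 and 4/5 = 2/5
(x_2 and x_2) implies (x_1 and x_2) = 4/5 implies 2/5 = 3/5
not x_2 implies ((x_2 and x_2) implies (x_1 and x_2)) = 1/5 implies 3/5 = 1
x_2 iff x_2 = 4/5 iff 4/5 = 1
not (x_2 iff x_2) = not 1 = 0
x_2 implies x_1 = 4/5 implies 2/5 = 3/5
x_2 iff x_2 = 4/5 iff 4/5 = 1
(x_2 implies x_1) implies (x_2 iff x_2) = 3/5 implies 1 = 1
not x_1 = not 2/5 = 3/5
((x_2 implies x_1) implies (x_2 iff x_2)) iff not x_1 = 1 iff 3/5 = 3/5
not (x_2 iff x_2) implies (((x_2 implies x_1) implies (x_2 iff x_2)) iff not x_1) = 0 implies 3/5 = 1
(not x_2 implies ((x_2 and x_2) implies (x_1 and x_2))) iff (not (x_2 iff x_2) implies (((x_2 implies x_1) implies (x_2 iff x_2)) iff not x_1)) = 1 iff 1 = 1
x_1 implies x_2 = 2/5 implies 4/5 = 1
(x_1 implies x_2) or x_2 = 1 or 4/5 = 1
x_2 and x_1 = 4/5 and 2/5 = 2/5
not (x_2 and x_1) = not 2/5 = 3/5
not x_1 = not 2/5 = 3/5
not not x_1 = not 3/5 = 2/5
not (x_2 and x_1) or not not x_1 = 3/5 or 2/5 = 3/5
((x_1 implies x_2) or x_2) implies (not (x_2 and x_1) or not not x_1) = 1 implies 3/5 = 3/5
((not x_2 implies ((x_2 and x_2) implies (x_1 and x_2))) iff (not (x_2 iff x_2) implies (((x_2 implies x_1) implies (x_2 iff x_2)) iff not x_1))) iff (((x_1 implies x_2) or x_2) implies (not (x_2 and x_1) or not not x_1)) = 1 iff 3/5 = 3/5
x_1 implies x_2 = 2/5 implies 4/5 = 1
x_2 implies x_1 = 4/5 implies 2/5 = 3/5
(x_1 implies x_2) or (x_2 implies x_1) = 1 or 3/5 = 1
x_1 iff ((x_1 implies x_2) or (x_2 implies x_1)) = 2/5 iff 1 = 2/5
x_1 iff x_1 = 2/5 iff 2/5 = 1
(x_1 iff ((x_1 implies x_2) or (x_2 implies x_1))) iff (x_1 iff x_1) = 2/5 iff 1 = 2/5
x_1 implies x_1 = 2/5 implies 2/5 = 1
x_2 and x_2 = 4/5 and 4/5 = 4/5
(x_1 implies x_1) implies (x_2 and x_2) = 1 implies 4/5 = 4/5
x_1 and x_1 = 2/5 and 2/5 = 2/5
x_2 implies (x_1 and x_1) = 4/5 implies 2/5 = 3/5
x_2 iff x_2 = 4/5 iff 4/5 = 1
x_2 implies (x_2 iff x_2) = 4/5 implies 1 = 1
(x_2 implies (x_1 and x_1)) implies (x_2 implies (x_2 iff x_2)) = 3/5 implies 1 = 1
((x_1 implies x_1) implies (x_2 and x_2)) iff ((x_2 implies (x_1 and x_1)) implies (x_2 implies (x_2 iff x_2))) = 4/5 iff 1 = 4/5
not (((x_1 implies x_1) implies (x_2 and x_2)) iff ((x_2 implies (x_1 and x_1)) implies (x_2 implies (x_2 iff x_2)))) = not 4/5 = 1/5
((x_1 iff ((x_1 implies x_2) or (x_2 implies x_1))) iff (x_1 iff x_1)) implies not (((x_1 implies x_1) implies (x_2 and x_2)) iff ((x_2 implies (x_1 and x_1)) implies (x_2 implies (x_2 iff x_2)))) = 2/5 implies 1/5 = 4/5
(((not x_2 implies ((x_2 and x_2) implies (x_1 and x_2))) iff (not (x_2 iff x_2) implies (((x_2 implies x_1) implies (x_2 iff x_2)) iff not x_1))) iff (((x_1 implies x_2) or x_2) implies (not (x_2 and x_1) or not not x_1))) iff (((x_1 iff ((x_1 implies x_2) or (x_2 implies x_1))) iff (x_1 iff x_1)) implies not (((x_1 implies x_1) implies (x_2 and x_2)) iff ((x_2 implies (x_1 and x_1)) implies (x_2 implies (x_2 iff x_2))))) = 3/5 iff 4/5 = 4/5

4/5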